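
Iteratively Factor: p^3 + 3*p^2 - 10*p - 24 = (p + 2)*(p^2 + p - 12) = (p + 2)*(p + 4)*(p - 3)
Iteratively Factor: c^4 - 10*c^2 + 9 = (c + 1)*(c^3 - c^2 - 9*c + 9) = (c - 3)*(c + 1)*(c^2 + 2*c - 3) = (c - 3)*(c + 1)*(c + 3)*(c - 1)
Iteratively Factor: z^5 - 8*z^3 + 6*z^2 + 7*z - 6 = (z - 2)*(z^4 + 2*z^3 - 4*z^2 - 2*z + 3) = (z - 2)*(z + 1)*(z^3 + z^2 - 5*z + 3) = (z - 2)*(z + 1)*(z + 3)*(z^2 - 2*z + 1) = (z - 2)*(z - 1)*(z + 1)*(z + 3)*(z - 1)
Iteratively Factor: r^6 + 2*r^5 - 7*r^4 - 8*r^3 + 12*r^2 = (r - 2)*(r^5 + 4*r^4 + r^3 - 6*r^2) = r*(r - 2)*(r^4 + 4*r^3 + r^2 - 6*r) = r*(r - 2)*(r + 3)*(r^3 + r^2 - 2*r) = r*(r - 2)*(r - 1)*(r + 3)*(r^2 + 2*r) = r^2*(r - 2)*(r - 1)*(r + 3)*(r + 2)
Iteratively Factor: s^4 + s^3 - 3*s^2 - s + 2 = (s - 1)*(s^3 + 2*s^2 - s - 2) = (s - 1)^2*(s^2 + 3*s + 2) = (s - 1)^2*(s + 2)*(s + 1)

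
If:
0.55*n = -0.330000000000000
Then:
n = -0.60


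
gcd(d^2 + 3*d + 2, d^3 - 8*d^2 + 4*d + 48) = d + 2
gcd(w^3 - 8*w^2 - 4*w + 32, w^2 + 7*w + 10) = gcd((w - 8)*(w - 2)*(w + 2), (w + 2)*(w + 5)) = w + 2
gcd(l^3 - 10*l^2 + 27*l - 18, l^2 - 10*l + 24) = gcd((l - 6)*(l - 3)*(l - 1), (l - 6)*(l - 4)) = l - 6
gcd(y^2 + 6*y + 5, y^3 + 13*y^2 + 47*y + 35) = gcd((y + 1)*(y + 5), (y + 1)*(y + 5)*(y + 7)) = y^2 + 6*y + 5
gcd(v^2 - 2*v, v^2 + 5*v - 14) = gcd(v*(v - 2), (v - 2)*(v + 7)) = v - 2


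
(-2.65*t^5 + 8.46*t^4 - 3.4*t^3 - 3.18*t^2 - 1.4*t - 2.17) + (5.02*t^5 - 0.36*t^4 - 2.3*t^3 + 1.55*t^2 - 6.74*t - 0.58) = 2.37*t^5 + 8.1*t^4 - 5.7*t^3 - 1.63*t^2 - 8.14*t - 2.75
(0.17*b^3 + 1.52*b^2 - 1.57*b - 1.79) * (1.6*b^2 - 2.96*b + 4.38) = 0.272*b^5 + 1.9288*b^4 - 6.2666*b^3 + 8.4408*b^2 - 1.5782*b - 7.8402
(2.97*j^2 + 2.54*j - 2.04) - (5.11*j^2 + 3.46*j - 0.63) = -2.14*j^2 - 0.92*j - 1.41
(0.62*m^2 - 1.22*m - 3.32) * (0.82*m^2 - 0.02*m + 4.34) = 0.5084*m^4 - 1.0128*m^3 - 0.00719999999999963*m^2 - 5.2284*m - 14.4088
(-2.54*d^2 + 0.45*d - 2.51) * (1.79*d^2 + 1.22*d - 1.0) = -4.5466*d^4 - 2.2933*d^3 - 1.4039*d^2 - 3.5122*d + 2.51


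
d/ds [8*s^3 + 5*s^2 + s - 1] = 24*s^2 + 10*s + 1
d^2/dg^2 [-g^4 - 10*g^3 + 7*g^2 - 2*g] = -12*g^2 - 60*g + 14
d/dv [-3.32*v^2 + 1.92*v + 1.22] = 1.92 - 6.64*v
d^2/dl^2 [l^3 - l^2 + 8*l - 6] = 6*l - 2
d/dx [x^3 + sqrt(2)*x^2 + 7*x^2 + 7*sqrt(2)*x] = 3*x^2 + 2*sqrt(2)*x + 14*x + 7*sqrt(2)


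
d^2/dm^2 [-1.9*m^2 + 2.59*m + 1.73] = -3.80000000000000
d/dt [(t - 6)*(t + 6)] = 2*t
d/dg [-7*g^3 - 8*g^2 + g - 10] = -21*g^2 - 16*g + 1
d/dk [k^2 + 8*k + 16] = 2*k + 8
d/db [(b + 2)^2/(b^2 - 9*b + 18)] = (-13*b^2 + 28*b + 108)/(b^4 - 18*b^3 + 117*b^2 - 324*b + 324)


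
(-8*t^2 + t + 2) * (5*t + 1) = -40*t^3 - 3*t^2 + 11*t + 2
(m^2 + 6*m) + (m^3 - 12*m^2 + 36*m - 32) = m^3 - 11*m^2 + 42*m - 32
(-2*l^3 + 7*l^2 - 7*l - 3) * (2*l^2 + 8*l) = -4*l^5 - 2*l^4 + 42*l^3 - 62*l^2 - 24*l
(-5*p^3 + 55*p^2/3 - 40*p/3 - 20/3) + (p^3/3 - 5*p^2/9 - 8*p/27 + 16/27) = -14*p^3/3 + 160*p^2/9 - 368*p/27 - 164/27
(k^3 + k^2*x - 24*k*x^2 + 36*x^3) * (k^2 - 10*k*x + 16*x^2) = k^5 - 9*k^4*x - 18*k^3*x^2 + 292*k^2*x^3 - 744*k*x^4 + 576*x^5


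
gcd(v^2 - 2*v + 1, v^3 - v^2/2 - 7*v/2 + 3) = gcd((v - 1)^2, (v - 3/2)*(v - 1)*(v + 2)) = v - 1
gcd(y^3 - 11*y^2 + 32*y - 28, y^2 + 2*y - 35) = 1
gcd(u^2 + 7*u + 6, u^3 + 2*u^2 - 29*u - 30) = u^2 + 7*u + 6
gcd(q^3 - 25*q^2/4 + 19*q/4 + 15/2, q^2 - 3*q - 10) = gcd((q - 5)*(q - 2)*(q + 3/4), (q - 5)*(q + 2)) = q - 5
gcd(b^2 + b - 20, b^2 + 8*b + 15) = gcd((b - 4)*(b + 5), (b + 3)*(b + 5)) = b + 5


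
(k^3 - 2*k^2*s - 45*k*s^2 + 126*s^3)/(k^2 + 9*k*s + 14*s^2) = (k^2 - 9*k*s + 18*s^2)/(k + 2*s)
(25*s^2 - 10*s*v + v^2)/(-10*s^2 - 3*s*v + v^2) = (-5*s + v)/(2*s + v)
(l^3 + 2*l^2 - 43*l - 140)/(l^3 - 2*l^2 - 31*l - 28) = (l + 5)/(l + 1)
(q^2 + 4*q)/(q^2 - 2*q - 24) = q/(q - 6)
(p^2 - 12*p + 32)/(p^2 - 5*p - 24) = (p - 4)/(p + 3)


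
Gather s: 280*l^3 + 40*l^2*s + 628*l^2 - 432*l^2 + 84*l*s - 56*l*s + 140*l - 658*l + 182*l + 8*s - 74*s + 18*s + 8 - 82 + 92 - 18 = 280*l^3 + 196*l^2 - 336*l + s*(40*l^2 + 28*l - 48)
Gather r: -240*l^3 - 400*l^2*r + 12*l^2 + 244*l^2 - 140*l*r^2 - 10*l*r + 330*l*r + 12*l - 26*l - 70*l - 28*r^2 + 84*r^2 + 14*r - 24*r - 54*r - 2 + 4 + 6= -240*l^3 + 256*l^2 - 84*l + r^2*(56 - 140*l) + r*(-400*l^2 + 320*l - 64) + 8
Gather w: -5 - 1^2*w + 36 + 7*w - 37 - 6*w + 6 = 0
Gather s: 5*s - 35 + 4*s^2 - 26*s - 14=4*s^2 - 21*s - 49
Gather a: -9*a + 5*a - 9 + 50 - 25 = 16 - 4*a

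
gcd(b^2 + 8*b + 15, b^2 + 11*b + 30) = b + 5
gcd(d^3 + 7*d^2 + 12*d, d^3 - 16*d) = d^2 + 4*d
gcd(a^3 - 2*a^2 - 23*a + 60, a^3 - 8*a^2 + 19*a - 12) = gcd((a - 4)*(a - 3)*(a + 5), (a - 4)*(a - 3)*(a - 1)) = a^2 - 7*a + 12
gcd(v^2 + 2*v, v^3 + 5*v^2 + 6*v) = v^2 + 2*v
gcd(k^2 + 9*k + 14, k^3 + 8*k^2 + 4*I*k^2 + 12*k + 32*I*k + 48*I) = k + 2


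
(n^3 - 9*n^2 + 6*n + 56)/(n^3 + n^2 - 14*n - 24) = (n - 7)/(n + 3)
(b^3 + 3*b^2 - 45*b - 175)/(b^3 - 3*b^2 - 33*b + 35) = (b + 5)/(b - 1)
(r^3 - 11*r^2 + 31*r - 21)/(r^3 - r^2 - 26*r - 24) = (-r^3 + 11*r^2 - 31*r + 21)/(-r^3 + r^2 + 26*r + 24)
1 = 1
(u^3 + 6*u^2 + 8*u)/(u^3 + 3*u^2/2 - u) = 2*(u + 4)/(2*u - 1)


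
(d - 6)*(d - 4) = d^2 - 10*d + 24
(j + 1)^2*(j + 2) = j^3 + 4*j^2 + 5*j + 2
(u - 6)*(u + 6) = u^2 - 36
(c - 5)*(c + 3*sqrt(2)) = c^2 - 5*c + 3*sqrt(2)*c - 15*sqrt(2)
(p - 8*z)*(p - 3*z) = p^2 - 11*p*z + 24*z^2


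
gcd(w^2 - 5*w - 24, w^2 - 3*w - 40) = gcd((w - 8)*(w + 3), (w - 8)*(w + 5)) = w - 8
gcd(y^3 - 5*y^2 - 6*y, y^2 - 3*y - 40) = 1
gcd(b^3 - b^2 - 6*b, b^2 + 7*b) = b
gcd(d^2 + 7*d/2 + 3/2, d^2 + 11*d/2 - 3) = 1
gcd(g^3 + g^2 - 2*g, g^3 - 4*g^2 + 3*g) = g^2 - g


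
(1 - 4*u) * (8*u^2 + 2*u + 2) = -32*u^3 - 6*u + 2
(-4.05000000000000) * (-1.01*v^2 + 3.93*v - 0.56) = 4.0905*v^2 - 15.9165*v + 2.268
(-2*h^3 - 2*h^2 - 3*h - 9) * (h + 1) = -2*h^4 - 4*h^3 - 5*h^2 - 12*h - 9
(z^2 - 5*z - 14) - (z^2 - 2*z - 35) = 21 - 3*z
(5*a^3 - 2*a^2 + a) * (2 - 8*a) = -40*a^4 + 26*a^3 - 12*a^2 + 2*a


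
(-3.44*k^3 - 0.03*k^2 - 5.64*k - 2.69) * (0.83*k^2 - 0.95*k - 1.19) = -2.8552*k^5 + 3.2431*k^4 - 0.5591*k^3 + 3.161*k^2 + 9.2671*k + 3.2011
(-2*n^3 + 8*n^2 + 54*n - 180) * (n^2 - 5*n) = -2*n^5 + 18*n^4 + 14*n^3 - 450*n^2 + 900*n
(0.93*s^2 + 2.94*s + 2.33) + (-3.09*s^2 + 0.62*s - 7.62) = -2.16*s^2 + 3.56*s - 5.29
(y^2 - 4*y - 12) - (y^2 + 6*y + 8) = -10*y - 20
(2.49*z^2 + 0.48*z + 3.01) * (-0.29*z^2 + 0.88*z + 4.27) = -0.7221*z^4 + 2.052*z^3 + 10.1818*z^2 + 4.6984*z + 12.8527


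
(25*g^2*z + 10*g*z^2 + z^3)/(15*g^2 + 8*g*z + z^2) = z*(5*g + z)/(3*g + z)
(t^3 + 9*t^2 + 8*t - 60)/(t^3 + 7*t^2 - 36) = (t + 5)/(t + 3)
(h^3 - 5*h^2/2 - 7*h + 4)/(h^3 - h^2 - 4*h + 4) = (h^2 - 9*h/2 + 2)/(h^2 - 3*h + 2)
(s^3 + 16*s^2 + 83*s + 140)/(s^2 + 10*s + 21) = (s^2 + 9*s + 20)/(s + 3)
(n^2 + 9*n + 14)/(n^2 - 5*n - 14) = (n + 7)/(n - 7)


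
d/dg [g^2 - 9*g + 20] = 2*g - 9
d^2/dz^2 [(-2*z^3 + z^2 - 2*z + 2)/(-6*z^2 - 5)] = 2*(12*z^3 - 126*z^2 - 30*z + 35)/(216*z^6 + 540*z^4 + 450*z^2 + 125)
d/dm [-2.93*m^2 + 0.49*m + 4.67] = 0.49 - 5.86*m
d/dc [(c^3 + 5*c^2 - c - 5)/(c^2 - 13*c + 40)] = (c^4 - 26*c^3 + 56*c^2 + 410*c - 105)/(c^4 - 26*c^3 + 249*c^2 - 1040*c + 1600)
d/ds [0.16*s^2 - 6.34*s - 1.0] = 0.32*s - 6.34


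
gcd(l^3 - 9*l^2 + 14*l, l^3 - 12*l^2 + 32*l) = l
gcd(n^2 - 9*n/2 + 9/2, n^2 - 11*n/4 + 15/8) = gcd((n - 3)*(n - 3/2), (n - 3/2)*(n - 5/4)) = n - 3/2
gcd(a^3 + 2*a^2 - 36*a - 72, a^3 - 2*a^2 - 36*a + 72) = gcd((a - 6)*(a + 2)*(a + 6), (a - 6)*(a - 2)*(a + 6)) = a^2 - 36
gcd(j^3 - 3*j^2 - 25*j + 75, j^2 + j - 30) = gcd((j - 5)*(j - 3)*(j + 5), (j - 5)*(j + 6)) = j - 5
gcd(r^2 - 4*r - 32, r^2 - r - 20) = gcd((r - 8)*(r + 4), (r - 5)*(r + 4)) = r + 4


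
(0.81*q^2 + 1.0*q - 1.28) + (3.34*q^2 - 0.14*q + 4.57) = 4.15*q^2 + 0.86*q + 3.29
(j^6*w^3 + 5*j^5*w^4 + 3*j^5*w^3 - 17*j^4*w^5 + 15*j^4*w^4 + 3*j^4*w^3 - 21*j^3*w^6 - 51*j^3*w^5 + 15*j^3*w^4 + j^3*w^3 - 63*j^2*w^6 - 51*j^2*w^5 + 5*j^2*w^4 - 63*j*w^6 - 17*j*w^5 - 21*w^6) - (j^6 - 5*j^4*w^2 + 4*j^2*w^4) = j^6*w^3 - j^6 + 5*j^5*w^4 + 3*j^5*w^3 - 17*j^4*w^5 + 15*j^4*w^4 + 3*j^4*w^3 + 5*j^4*w^2 - 21*j^3*w^6 - 51*j^3*w^5 + 15*j^3*w^4 + j^3*w^3 - 63*j^2*w^6 - 51*j^2*w^5 + j^2*w^4 - 63*j*w^6 - 17*j*w^5 - 21*w^6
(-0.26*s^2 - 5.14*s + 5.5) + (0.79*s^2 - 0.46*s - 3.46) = 0.53*s^2 - 5.6*s + 2.04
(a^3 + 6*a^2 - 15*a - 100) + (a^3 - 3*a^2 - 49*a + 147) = 2*a^3 + 3*a^2 - 64*a + 47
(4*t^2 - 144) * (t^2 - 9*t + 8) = 4*t^4 - 36*t^3 - 112*t^2 + 1296*t - 1152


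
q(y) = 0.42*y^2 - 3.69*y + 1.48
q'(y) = 0.84*y - 3.69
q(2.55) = -5.20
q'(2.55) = -1.55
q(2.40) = -4.96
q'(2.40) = -1.67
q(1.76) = -3.71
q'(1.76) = -2.21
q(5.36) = -6.23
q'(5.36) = 0.81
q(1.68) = -3.53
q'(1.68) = -2.28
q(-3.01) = 16.39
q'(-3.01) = -6.22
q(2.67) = -5.38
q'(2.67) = -1.45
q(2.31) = -4.80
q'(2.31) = -1.75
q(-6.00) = 38.74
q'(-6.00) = -8.73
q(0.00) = 1.48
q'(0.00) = -3.69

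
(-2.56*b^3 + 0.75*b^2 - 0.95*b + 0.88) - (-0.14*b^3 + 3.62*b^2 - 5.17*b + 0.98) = -2.42*b^3 - 2.87*b^2 + 4.22*b - 0.1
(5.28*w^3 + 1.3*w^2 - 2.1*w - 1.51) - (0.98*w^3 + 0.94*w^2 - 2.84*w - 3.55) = 4.3*w^3 + 0.36*w^2 + 0.74*w + 2.04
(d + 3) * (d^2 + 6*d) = d^3 + 9*d^2 + 18*d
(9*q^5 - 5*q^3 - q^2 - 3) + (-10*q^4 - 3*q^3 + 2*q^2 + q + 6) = 9*q^5 - 10*q^4 - 8*q^3 + q^2 + q + 3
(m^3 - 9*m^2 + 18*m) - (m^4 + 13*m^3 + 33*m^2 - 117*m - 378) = -m^4 - 12*m^3 - 42*m^2 + 135*m + 378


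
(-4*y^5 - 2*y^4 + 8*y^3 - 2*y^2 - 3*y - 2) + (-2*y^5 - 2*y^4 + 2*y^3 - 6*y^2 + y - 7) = -6*y^5 - 4*y^4 + 10*y^3 - 8*y^2 - 2*y - 9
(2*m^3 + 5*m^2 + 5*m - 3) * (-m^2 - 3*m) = -2*m^5 - 11*m^4 - 20*m^3 - 12*m^2 + 9*m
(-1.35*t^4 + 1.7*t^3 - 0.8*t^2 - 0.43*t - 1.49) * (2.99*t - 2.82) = -4.0365*t^5 + 8.89*t^4 - 7.186*t^3 + 0.9703*t^2 - 3.2425*t + 4.2018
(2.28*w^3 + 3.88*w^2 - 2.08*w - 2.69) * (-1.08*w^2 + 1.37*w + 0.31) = -2.4624*w^5 - 1.0668*w^4 + 8.2688*w^3 + 1.2584*w^2 - 4.3301*w - 0.8339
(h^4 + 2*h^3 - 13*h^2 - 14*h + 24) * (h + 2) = h^5 + 4*h^4 - 9*h^3 - 40*h^2 - 4*h + 48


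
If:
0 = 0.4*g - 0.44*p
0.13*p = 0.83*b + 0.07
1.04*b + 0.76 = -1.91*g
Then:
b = -0.13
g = -0.33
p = -0.30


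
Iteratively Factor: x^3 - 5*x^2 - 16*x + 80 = (x - 5)*(x^2 - 16) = (x - 5)*(x + 4)*(x - 4)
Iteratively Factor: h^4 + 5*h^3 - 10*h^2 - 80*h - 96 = (h + 4)*(h^3 + h^2 - 14*h - 24) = (h + 2)*(h + 4)*(h^2 - h - 12) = (h + 2)*(h + 3)*(h + 4)*(h - 4)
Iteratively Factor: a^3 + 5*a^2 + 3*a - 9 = (a + 3)*(a^2 + 2*a - 3) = (a - 1)*(a + 3)*(a + 3)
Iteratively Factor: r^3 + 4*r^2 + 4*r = (r)*(r^2 + 4*r + 4) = r*(r + 2)*(r + 2)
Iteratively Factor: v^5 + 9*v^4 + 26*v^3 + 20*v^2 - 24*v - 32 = (v + 2)*(v^4 + 7*v^3 + 12*v^2 - 4*v - 16) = (v + 2)^2*(v^3 + 5*v^2 + 2*v - 8) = (v + 2)^3*(v^2 + 3*v - 4) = (v - 1)*(v + 2)^3*(v + 4)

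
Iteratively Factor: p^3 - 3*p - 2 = (p + 1)*(p^2 - p - 2) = (p - 2)*(p + 1)*(p + 1)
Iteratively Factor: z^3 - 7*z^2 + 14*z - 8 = (z - 1)*(z^2 - 6*z + 8) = (z - 4)*(z - 1)*(z - 2)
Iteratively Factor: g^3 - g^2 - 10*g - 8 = (g + 2)*(g^2 - 3*g - 4) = (g - 4)*(g + 2)*(g + 1)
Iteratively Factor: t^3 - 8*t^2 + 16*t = (t - 4)*(t^2 - 4*t) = t*(t - 4)*(t - 4)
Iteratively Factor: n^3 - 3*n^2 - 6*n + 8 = (n + 2)*(n^2 - 5*n + 4) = (n - 4)*(n + 2)*(n - 1)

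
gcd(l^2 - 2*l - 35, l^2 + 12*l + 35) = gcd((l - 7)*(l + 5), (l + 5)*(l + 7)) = l + 5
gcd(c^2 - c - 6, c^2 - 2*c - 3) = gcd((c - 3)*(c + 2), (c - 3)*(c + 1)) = c - 3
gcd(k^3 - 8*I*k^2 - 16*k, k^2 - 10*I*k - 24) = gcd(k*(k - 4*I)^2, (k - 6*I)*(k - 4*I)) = k - 4*I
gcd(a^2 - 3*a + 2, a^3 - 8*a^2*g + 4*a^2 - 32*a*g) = 1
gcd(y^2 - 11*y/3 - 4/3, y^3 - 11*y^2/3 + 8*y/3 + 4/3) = y + 1/3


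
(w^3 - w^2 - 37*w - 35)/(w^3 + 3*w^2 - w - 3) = (w^2 - 2*w - 35)/(w^2 + 2*w - 3)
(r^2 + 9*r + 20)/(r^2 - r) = (r^2 + 9*r + 20)/(r*(r - 1))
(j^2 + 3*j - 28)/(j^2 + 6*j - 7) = (j - 4)/(j - 1)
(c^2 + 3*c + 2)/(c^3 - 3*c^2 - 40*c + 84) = (c^2 + 3*c + 2)/(c^3 - 3*c^2 - 40*c + 84)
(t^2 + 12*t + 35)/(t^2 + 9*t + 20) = (t + 7)/(t + 4)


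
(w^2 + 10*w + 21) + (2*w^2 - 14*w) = 3*w^2 - 4*w + 21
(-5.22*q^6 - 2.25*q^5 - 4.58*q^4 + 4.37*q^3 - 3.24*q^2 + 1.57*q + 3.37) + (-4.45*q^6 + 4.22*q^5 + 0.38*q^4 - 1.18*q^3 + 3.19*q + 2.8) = -9.67*q^6 + 1.97*q^5 - 4.2*q^4 + 3.19*q^3 - 3.24*q^2 + 4.76*q + 6.17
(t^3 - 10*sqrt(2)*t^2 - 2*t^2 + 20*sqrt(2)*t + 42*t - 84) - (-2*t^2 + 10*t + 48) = t^3 - 10*sqrt(2)*t^2 + 20*sqrt(2)*t + 32*t - 132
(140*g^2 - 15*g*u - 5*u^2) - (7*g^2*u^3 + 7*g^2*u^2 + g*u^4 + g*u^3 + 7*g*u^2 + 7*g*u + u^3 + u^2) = -7*g^2*u^3 - 7*g^2*u^2 + 140*g^2 - g*u^4 - g*u^3 - 7*g*u^2 - 22*g*u - u^3 - 6*u^2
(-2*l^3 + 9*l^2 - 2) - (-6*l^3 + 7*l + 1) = 4*l^3 + 9*l^2 - 7*l - 3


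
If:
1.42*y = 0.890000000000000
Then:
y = 0.63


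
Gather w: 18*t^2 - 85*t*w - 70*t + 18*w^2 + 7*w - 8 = 18*t^2 - 70*t + 18*w^2 + w*(7 - 85*t) - 8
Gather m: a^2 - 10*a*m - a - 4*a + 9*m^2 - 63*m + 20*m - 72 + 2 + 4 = a^2 - 5*a + 9*m^2 + m*(-10*a - 43) - 66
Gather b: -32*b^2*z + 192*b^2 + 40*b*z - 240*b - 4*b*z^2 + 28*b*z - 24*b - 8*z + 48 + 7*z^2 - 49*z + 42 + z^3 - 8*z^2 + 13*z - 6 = b^2*(192 - 32*z) + b*(-4*z^2 + 68*z - 264) + z^3 - z^2 - 44*z + 84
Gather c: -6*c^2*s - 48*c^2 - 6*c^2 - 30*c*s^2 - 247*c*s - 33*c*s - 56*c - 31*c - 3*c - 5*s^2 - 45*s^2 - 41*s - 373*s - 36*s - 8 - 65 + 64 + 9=c^2*(-6*s - 54) + c*(-30*s^2 - 280*s - 90) - 50*s^2 - 450*s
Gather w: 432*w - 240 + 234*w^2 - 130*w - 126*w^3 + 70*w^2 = -126*w^3 + 304*w^2 + 302*w - 240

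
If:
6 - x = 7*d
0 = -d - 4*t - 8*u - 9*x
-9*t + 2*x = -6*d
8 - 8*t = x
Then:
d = 78/127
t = 100/127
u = -1211/508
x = 216/127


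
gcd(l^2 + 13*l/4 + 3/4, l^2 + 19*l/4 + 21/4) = l + 3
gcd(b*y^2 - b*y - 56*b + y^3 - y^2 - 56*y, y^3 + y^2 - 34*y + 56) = y + 7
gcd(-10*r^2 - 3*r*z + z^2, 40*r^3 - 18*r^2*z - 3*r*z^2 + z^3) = -5*r + z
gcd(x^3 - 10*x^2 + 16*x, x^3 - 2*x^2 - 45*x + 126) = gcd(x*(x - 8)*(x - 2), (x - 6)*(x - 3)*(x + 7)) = 1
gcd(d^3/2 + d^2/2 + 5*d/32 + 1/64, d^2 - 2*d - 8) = 1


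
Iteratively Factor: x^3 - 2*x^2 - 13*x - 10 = (x + 1)*(x^2 - 3*x - 10) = (x - 5)*(x + 1)*(x + 2)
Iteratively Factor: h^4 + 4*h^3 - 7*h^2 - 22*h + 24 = (h + 4)*(h^3 - 7*h + 6) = (h - 2)*(h + 4)*(h^2 + 2*h - 3) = (h - 2)*(h + 3)*(h + 4)*(h - 1)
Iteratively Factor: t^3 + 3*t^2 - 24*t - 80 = (t + 4)*(t^2 - t - 20) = (t - 5)*(t + 4)*(t + 4)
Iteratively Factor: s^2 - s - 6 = (s - 3)*(s + 2)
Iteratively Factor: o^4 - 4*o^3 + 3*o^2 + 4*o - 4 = (o - 2)*(o^3 - 2*o^2 - o + 2) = (o - 2)*(o + 1)*(o^2 - 3*o + 2) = (o - 2)*(o - 1)*(o + 1)*(o - 2)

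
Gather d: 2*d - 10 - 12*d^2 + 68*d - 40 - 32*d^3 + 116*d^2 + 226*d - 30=-32*d^3 + 104*d^2 + 296*d - 80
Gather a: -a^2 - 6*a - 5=-a^2 - 6*a - 5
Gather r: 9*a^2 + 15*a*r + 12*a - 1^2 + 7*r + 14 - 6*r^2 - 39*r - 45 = 9*a^2 + 12*a - 6*r^2 + r*(15*a - 32) - 32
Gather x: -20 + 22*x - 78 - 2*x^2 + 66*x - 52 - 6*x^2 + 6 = -8*x^2 + 88*x - 144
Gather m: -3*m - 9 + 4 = -3*m - 5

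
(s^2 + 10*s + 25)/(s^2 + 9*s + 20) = (s + 5)/(s + 4)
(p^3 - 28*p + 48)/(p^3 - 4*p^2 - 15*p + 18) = (p^3 - 28*p + 48)/(p^3 - 4*p^2 - 15*p + 18)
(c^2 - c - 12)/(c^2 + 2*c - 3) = (c - 4)/(c - 1)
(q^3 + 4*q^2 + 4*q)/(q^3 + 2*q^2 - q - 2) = q*(q + 2)/(q^2 - 1)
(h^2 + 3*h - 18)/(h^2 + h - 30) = (h - 3)/(h - 5)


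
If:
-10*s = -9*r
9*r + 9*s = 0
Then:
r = 0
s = 0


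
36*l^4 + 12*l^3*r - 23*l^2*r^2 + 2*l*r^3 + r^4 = (-3*l + r)*(-2*l + r)*(l + r)*(6*l + r)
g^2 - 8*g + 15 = (g - 5)*(g - 3)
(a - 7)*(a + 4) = a^2 - 3*a - 28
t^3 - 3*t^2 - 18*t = t*(t - 6)*(t + 3)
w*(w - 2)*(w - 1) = w^3 - 3*w^2 + 2*w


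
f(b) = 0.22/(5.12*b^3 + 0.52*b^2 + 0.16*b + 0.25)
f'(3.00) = -0.00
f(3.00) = 0.00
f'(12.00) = -0.00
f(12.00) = 0.00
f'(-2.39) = -0.00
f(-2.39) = -0.00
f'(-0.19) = -2.75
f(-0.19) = 1.08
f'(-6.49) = -0.00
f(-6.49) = -0.00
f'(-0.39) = -335.58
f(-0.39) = -5.94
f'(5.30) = -0.00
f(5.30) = 0.00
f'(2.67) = -0.00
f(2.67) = 0.00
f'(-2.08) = -0.01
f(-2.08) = -0.01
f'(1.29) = -0.04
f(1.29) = 0.02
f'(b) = 0.22*(-15.36*b^2 - 1.04*b - 0.16)/(5.12*b^3 + 0.52*b^2 + 0.16*b + 0.25)^2 = (-3.3792*b^2 - 0.2288*b - 0.0352)/(5.12*b^3 + 0.52*b^2 + 0.16*b + 0.25)^2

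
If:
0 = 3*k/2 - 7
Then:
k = 14/3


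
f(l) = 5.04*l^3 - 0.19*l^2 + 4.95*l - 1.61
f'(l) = 15.12*l^2 - 0.38*l + 4.95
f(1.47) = 21.27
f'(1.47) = 37.06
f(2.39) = 77.94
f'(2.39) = 90.41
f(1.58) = 25.62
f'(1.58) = 42.10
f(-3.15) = -176.62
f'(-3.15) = 156.18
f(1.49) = 22.02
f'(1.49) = 37.95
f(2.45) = 83.50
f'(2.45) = 94.78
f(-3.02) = -157.11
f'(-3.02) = 144.00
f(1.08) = 9.86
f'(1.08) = 22.18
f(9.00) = 3701.71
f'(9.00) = 1226.25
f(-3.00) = -154.25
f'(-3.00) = 142.17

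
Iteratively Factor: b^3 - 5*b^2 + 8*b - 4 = (b - 1)*(b^2 - 4*b + 4) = (b - 2)*(b - 1)*(b - 2)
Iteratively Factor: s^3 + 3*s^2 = (s)*(s^2 + 3*s) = s*(s + 3)*(s)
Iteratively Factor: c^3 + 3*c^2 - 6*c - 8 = (c + 1)*(c^2 + 2*c - 8) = (c - 2)*(c + 1)*(c + 4)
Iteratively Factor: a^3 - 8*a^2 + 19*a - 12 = (a - 4)*(a^2 - 4*a + 3) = (a - 4)*(a - 1)*(a - 3)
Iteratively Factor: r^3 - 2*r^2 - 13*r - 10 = (r - 5)*(r^2 + 3*r + 2) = (r - 5)*(r + 2)*(r + 1)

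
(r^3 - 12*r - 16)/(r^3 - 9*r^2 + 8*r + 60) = (r^2 - 2*r - 8)/(r^2 - 11*r + 30)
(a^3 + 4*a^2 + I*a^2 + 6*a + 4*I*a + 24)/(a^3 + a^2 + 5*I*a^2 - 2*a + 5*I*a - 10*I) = (a^3 + a^2*(4 + I) + a*(6 + 4*I) + 24)/(a^3 + a^2*(1 + 5*I) + a*(-2 + 5*I) - 10*I)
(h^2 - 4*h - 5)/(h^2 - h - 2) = (h - 5)/(h - 2)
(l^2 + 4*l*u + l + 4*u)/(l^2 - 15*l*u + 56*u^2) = (l^2 + 4*l*u + l + 4*u)/(l^2 - 15*l*u + 56*u^2)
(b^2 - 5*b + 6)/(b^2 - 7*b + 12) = (b - 2)/(b - 4)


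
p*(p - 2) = p^2 - 2*p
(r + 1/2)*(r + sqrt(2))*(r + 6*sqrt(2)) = r^3 + r^2/2 + 7*sqrt(2)*r^2 + 7*sqrt(2)*r/2 + 12*r + 6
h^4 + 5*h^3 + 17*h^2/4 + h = h*(h + 1/2)^2*(h + 4)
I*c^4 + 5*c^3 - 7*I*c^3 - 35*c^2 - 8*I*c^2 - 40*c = c*(c - 8)*(c - 5*I)*(I*c + I)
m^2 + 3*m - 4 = (m - 1)*(m + 4)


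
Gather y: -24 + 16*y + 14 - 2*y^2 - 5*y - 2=-2*y^2 + 11*y - 12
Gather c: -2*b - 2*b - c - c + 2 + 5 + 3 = -4*b - 2*c + 10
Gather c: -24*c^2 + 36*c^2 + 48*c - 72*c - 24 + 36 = 12*c^2 - 24*c + 12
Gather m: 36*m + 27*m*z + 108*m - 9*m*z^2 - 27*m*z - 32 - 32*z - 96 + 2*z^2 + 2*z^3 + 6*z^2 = m*(144 - 9*z^2) + 2*z^3 + 8*z^2 - 32*z - 128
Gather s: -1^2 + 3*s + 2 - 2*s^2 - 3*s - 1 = -2*s^2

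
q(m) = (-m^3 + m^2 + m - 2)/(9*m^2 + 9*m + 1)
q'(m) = (-18*m - 9)*(-m^3 + m^2 + m - 2)/(9*m^2 + 9*m + 1)^2 + (-3*m^2 + 2*m + 1)/(9*m^2 + 9*m + 1) = (-9*m^4 - 18*m^3 - 3*m^2 + 38*m + 19)/(81*m^4 + 162*m^3 + 99*m^2 + 18*m + 1)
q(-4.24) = 0.71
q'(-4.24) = -0.11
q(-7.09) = 1.02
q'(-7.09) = -0.11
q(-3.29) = 0.60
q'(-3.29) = -0.12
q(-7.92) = 1.11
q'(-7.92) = -0.11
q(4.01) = -0.26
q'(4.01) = -0.10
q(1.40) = -0.04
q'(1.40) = -0.02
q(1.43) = -0.04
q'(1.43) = -0.02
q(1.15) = -0.05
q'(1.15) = 0.03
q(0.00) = -2.00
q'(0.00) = 19.00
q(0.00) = -2.00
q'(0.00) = 19.00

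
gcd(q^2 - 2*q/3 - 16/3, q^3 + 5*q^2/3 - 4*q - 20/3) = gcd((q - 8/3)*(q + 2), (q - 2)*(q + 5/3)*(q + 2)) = q + 2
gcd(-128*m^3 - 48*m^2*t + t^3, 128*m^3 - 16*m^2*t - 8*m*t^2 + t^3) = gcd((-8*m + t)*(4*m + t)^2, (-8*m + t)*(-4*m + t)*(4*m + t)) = -32*m^2 - 4*m*t + t^2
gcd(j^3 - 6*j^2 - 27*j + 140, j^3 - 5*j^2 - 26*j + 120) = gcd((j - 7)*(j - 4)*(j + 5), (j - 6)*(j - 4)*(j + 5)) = j^2 + j - 20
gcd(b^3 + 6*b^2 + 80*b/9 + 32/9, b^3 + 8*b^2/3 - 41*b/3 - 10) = b + 2/3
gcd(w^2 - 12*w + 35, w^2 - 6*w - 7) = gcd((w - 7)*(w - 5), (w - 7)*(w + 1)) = w - 7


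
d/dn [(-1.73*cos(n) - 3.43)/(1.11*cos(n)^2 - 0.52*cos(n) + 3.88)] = (-1.9203*cos(n)^2 - 7.6146*cos(n) + 8.496)*sin(n)/(1.2321*cos(n)^4 - 1.1544*cos(n)^3 + 8.884*cos(n)^2 - 4.0352*cos(n) + 15.0544)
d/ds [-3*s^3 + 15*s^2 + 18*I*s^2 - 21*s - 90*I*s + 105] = -9*s^2 + s*(30 + 36*I) - 21 - 90*I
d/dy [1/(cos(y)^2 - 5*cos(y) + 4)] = (2*cos(y) - 5)*sin(y)/(cos(y)^2 - 5*cos(y) + 4)^2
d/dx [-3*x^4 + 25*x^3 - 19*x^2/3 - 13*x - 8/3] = -12*x^3 + 75*x^2 - 38*x/3 - 13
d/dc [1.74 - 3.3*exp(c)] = -3.3*exp(c)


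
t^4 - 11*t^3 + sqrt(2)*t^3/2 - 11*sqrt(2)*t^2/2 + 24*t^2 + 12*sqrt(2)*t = t*(t - 8)*(t - 3)*(t + sqrt(2)/2)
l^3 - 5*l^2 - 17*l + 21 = (l - 7)*(l - 1)*(l + 3)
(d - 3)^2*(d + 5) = d^3 - d^2 - 21*d + 45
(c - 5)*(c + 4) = c^2 - c - 20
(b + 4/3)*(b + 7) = b^2 + 25*b/3 + 28/3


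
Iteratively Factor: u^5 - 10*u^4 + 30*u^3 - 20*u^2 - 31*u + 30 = (u - 2)*(u^4 - 8*u^3 + 14*u^2 + 8*u - 15) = (u - 2)*(u + 1)*(u^3 - 9*u^2 + 23*u - 15) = (u - 2)*(u - 1)*(u + 1)*(u^2 - 8*u + 15) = (u - 3)*(u - 2)*(u - 1)*(u + 1)*(u - 5)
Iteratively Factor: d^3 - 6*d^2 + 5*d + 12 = (d - 3)*(d^2 - 3*d - 4) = (d - 3)*(d + 1)*(d - 4)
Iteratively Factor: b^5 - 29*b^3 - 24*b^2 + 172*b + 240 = (b - 3)*(b^4 + 3*b^3 - 20*b^2 - 84*b - 80) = (b - 3)*(b + 2)*(b^3 + b^2 - 22*b - 40) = (b - 5)*(b - 3)*(b + 2)*(b^2 + 6*b + 8) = (b - 5)*(b - 3)*(b + 2)*(b + 4)*(b + 2)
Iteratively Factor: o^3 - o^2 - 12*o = (o + 3)*(o^2 - 4*o) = o*(o + 3)*(o - 4)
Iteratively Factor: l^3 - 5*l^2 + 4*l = (l - 4)*(l^2 - l) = (l - 4)*(l - 1)*(l)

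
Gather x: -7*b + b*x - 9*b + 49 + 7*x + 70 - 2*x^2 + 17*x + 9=-16*b - 2*x^2 + x*(b + 24) + 128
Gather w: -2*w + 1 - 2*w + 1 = 2 - 4*w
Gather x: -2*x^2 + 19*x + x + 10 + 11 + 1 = -2*x^2 + 20*x + 22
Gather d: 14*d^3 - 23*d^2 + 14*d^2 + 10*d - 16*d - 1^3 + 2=14*d^3 - 9*d^2 - 6*d + 1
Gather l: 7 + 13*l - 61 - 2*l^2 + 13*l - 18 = -2*l^2 + 26*l - 72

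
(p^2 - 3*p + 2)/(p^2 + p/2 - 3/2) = 2*(p - 2)/(2*p + 3)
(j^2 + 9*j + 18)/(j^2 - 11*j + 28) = (j^2 + 9*j + 18)/(j^2 - 11*j + 28)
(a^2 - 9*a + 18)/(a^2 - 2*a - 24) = (a - 3)/(a + 4)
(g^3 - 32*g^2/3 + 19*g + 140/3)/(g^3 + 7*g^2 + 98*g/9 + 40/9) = 3*(g^2 - 12*g + 35)/(3*g^2 + 17*g + 10)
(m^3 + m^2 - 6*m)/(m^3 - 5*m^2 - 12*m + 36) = m/(m - 6)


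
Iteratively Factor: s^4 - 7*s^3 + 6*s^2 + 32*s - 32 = (s - 4)*(s^3 - 3*s^2 - 6*s + 8) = (s - 4)*(s - 1)*(s^2 - 2*s - 8) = (s - 4)*(s - 1)*(s + 2)*(s - 4)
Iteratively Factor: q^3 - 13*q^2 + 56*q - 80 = (q - 4)*(q^2 - 9*q + 20) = (q - 4)^2*(q - 5)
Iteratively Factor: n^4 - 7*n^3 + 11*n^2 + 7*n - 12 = (n - 1)*(n^3 - 6*n^2 + 5*n + 12) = (n - 4)*(n - 1)*(n^2 - 2*n - 3) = (n - 4)*(n - 1)*(n + 1)*(n - 3)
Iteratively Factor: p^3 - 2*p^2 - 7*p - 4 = (p - 4)*(p^2 + 2*p + 1) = (p - 4)*(p + 1)*(p + 1)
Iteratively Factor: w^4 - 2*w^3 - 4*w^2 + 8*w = (w - 2)*(w^3 - 4*w) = (w - 2)*(w + 2)*(w^2 - 2*w) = (w - 2)^2*(w + 2)*(w)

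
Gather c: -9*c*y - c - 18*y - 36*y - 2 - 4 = c*(-9*y - 1) - 54*y - 6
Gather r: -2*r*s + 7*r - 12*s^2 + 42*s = r*(7 - 2*s) - 12*s^2 + 42*s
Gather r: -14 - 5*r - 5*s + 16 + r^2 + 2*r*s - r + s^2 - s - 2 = r^2 + r*(2*s - 6) + s^2 - 6*s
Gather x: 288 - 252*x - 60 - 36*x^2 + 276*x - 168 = -36*x^2 + 24*x + 60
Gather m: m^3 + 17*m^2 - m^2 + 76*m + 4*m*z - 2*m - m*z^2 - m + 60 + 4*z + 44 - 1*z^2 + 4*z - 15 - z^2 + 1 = m^3 + 16*m^2 + m*(-z^2 + 4*z + 73) - 2*z^2 + 8*z + 90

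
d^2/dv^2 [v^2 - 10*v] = 2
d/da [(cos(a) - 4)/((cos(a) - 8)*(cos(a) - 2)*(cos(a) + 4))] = 2*(cos(a)^3 - 9*cos(a)^2 + 24*cos(a) + 16)*sin(a)/((cos(a) - 8)^2*(cos(a) - 2)^2*(cos(a) + 4)^2)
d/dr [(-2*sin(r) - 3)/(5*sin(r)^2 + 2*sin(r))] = 2*(5*cos(r) + 15/tan(r) + 3*cos(r)/sin(r)^2)/(5*sin(r) + 2)^2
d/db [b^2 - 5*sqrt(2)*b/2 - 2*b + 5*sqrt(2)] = 2*b - 5*sqrt(2)/2 - 2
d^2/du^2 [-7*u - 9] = 0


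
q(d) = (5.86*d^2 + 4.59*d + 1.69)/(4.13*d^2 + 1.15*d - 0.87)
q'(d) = (-8.26*d - 1.15)*(5.86*d^2 + 4.59*d + 1.69)/(4.13*d^2 + 1.15*d - 0.87)^2 + (11.72*d + 4.59)/(4.13*d^2 + 1.15*d - 0.87)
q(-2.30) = 1.21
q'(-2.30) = -0.04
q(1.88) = 1.95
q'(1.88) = -0.37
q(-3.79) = 1.27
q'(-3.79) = -0.03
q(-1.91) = 1.19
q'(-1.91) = -0.03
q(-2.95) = 1.24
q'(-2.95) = -0.04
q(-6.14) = 1.32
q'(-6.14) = -0.01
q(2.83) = 1.74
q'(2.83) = -0.14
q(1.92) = 1.94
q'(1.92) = -0.35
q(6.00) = 1.55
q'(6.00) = -0.02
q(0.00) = -1.94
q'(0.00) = -7.84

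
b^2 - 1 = (b - 1)*(b + 1)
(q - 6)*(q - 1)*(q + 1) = q^3 - 6*q^2 - q + 6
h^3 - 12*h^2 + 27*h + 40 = (h - 8)*(h - 5)*(h + 1)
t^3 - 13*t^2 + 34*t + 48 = (t - 8)*(t - 6)*(t + 1)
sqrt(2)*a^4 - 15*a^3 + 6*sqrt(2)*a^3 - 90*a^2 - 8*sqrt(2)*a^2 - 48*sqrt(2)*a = a*(a + 6)*(a - 8*sqrt(2))*(sqrt(2)*a + 1)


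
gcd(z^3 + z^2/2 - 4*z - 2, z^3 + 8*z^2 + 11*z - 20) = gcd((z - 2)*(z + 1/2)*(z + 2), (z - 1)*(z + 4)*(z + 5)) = 1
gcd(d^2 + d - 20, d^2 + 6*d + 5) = d + 5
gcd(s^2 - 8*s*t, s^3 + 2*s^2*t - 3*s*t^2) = s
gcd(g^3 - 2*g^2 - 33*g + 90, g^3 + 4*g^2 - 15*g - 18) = g^2 + 3*g - 18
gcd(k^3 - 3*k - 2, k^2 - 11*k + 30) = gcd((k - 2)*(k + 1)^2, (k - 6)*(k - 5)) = 1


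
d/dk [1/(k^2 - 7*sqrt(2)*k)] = (-2*k + 7*sqrt(2))/(k^2*(k - 7*sqrt(2))^2)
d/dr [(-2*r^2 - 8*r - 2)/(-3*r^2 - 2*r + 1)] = 4*(-5*r^2 - 4*r - 3)/(9*r^4 + 12*r^3 - 2*r^2 - 4*r + 1)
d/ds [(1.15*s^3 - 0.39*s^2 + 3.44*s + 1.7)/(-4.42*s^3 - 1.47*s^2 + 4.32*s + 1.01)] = (-3.4143*s^4 + 40.3456*s^3 + 29.3985*s^2 + 4.2102*s - 3.8696)/(19.5364*s^6 + 12.9948*s^5 - 36.0279*s^4 - 21.6292*s^3 + 15.693*s^2 + 8.7264*s + 1.0201)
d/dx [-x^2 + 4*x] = 4 - 2*x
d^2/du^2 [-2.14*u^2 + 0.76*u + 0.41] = -4.28000000000000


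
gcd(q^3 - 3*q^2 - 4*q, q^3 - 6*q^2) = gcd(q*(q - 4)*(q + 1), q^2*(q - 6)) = q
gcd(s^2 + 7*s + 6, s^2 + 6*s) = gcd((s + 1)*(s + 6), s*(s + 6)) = s + 6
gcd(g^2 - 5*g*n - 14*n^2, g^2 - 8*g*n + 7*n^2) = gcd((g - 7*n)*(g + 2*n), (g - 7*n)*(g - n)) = g - 7*n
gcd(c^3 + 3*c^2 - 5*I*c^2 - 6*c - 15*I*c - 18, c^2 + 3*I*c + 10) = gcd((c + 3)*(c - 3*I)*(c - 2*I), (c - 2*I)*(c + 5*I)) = c - 2*I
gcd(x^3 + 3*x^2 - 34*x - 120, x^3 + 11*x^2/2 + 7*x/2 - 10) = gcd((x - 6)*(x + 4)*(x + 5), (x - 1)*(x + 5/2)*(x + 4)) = x + 4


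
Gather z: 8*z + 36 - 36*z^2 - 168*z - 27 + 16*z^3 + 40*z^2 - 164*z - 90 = 16*z^3 + 4*z^2 - 324*z - 81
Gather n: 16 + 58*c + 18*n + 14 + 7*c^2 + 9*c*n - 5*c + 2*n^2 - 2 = 7*c^2 + 53*c + 2*n^2 + n*(9*c + 18) + 28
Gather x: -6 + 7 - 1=0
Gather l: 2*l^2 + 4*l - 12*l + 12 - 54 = 2*l^2 - 8*l - 42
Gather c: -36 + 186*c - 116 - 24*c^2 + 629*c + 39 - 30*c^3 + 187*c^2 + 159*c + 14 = -30*c^3 + 163*c^2 + 974*c - 99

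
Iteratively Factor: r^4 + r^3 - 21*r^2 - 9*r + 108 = (r + 3)*(r^3 - 2*r^2 - 15*r + 36) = (r - 3)*(r + 3)*(r^2 + r - 12) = (r - 3)^2*(r + 3)*(r + 4)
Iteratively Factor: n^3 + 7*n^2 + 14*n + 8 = (n + 4)*(n^2 + 3*n + 2) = (n + 1)*(n + 4)*(n + 2)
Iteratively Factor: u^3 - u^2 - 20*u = (u - 5)*(u^2 + 4*u) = u*(u - 5)*(u + 4)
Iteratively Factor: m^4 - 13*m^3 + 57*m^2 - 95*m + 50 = (m - 2)*(m^3 - 11*m^2 + 35*m - 25) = (m - 2)*(m - 1)*(m^2 - 10*m + 25) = (m - 5)*(m - 2)*(m - 1)*(m - 5)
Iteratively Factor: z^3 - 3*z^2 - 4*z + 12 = (z + 2)*(z^2 - 5*z + 6) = (z - 2)*(z + 2)*(z - 3)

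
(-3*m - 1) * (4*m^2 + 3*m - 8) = -12*m^3 - 13*m^2 + 21*m + 8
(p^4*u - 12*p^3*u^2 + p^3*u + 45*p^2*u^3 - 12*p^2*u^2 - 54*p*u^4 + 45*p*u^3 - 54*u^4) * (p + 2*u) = p^5*u - 10*p^4*u^2 + p^4*u + 21*p^3*u^3 - 10*p^3*u^2 + 36*p^2*u^4 + 21*p^2*u^3 - 108*p*u^5 + 36*p*u^4 - 108*u^5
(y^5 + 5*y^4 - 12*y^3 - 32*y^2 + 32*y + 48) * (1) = y^5 + 5*y^4 - 12*y^3 - 32*y^2 + 32*y + 48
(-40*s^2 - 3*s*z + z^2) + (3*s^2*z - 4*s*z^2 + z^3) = 3*s^2*z - 40*s^2 - 4*s*z^2 - 3*s*z + z^3 + z^2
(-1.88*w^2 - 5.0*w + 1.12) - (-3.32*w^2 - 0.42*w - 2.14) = 1.44*w^2 - 4.58*w + 3.26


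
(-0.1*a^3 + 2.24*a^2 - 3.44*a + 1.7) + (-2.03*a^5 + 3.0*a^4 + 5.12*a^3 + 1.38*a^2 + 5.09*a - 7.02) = -2.03*a^5 + 3.0*a^4 + 5.02*a^3 + 3.62*a^2 + 1.65*a - 5.32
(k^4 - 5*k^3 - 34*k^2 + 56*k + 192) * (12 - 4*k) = -4*k^5 + 32*k^4 + 76*k^3 - 632*k^2 - 96*k + 2304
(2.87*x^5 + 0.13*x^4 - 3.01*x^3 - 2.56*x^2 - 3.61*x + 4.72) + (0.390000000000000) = 2.87*x^5 + 0.13*x^4 - 3.01*x^3 - 2.56*x^2 - 3.61*x + 5.11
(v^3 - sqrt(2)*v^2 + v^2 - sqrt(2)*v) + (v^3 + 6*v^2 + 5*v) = 2*v^3 - sqrt(2)*v^2 + 7*v^2 - sqrt(2)*v + 5*v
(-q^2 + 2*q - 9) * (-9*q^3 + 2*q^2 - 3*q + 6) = 9*q^5 - 20*q^4 + 88*q^3 - 30*q^2 + 39*q - 54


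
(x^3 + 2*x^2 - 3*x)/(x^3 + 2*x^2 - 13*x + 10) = x*(x + 3)/(x^2 + 3*x - 10)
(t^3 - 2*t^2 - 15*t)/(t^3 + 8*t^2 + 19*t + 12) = t*(t - 5)/(t^2 + 5*t + 4)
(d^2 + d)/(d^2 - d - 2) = d/(d - 2)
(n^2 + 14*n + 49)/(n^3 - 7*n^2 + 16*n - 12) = (n^2 + 14*n + 49)/(n^3 - 7*n^2 + 16*n - 12)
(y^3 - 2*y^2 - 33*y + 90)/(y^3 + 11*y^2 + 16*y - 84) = (y^2 - 8*y + 15)/(y^2 + 5*y - 14)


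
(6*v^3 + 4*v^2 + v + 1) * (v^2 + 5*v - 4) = 6*v^5 + 34*v^4 - 3*v^3 - 10*v^2 + v - 4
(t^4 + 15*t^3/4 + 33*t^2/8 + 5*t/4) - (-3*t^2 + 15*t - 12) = t^4 + 15*t^3/4 + 57*t^2/8 - 55*t/4 + 12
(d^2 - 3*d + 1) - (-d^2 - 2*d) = 2*d^2 - d + 1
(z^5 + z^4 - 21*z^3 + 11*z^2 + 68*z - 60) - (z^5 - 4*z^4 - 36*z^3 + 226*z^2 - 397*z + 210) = 5*z^4 + 15*z^3 - 215*z^2 + 465*z - 270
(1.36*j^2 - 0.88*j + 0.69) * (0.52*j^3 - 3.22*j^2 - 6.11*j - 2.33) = 0.7072*j^5 - 4.8368*j^4 - 5.1172*j^3 - 0.0138000000000007*j^2 - 2.1655*j - 1.6077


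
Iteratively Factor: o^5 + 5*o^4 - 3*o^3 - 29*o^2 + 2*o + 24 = (o + 4)*(o^4 + o^3 - 7*o^2 - o + 6) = (o + 1)*(o + 4)*(o^3 - 7*o + 6) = (o + 1)*(o + 3)*(o + 4)*(o^2 - 3*o + 2) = (o - 1)*(o + 1)*(o + 3)*(o + 4)*(o - 2)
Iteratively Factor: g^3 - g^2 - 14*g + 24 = (g - 2)*(g^2 + g - 12) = (g - 3)*(g - 2)*(g + 4)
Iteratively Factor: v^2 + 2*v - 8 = (v - 2)*(v + 4)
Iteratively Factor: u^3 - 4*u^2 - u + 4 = (u - 1)*(u^2 - 3*u - 4) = (u - 4)*(u - 1)*(u + 1)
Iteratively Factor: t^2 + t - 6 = (t + 3)*(t - 2)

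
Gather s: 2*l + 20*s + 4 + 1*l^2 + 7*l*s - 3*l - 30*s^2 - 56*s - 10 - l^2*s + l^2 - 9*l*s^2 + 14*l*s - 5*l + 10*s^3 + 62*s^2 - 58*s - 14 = 2*l^2 - 6*l + 10*s^3 + s^2*(32 - 9*l) + s*(-l^2 + 21*l - 94) - 20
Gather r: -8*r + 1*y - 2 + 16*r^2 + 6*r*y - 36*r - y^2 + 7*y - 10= 16*r^2 + r*(6*y - 44) - y^2 + 8*y - 12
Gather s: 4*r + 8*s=4*r + 8*s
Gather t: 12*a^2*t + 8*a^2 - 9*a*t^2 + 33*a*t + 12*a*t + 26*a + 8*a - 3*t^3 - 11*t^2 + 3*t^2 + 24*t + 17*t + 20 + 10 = 8*a^2 + 34*a - 3*t^3 + t^2*(-9*a - 8) + t*(12*a^2 + 45*a + 41) + 30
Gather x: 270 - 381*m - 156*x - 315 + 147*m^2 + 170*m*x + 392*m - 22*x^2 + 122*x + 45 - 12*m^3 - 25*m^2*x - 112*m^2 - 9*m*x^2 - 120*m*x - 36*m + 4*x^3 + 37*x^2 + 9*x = -12*m^3 + 35*m^2 - 25*m + 4*x^3 + x^2*(15 - 9*m) + x*(-25*m^2 + 50*m - 25)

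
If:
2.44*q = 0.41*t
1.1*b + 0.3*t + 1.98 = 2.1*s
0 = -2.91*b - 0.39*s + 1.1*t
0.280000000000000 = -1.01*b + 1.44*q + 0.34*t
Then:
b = 0.10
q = 0.11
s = 1.09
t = 0.66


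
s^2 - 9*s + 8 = (s - 8)*(s - 1)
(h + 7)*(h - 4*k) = h^2 - 4*h*k + 7*h - 28*k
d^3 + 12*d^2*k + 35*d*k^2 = d*(d + 5*k)*(d + 7*k)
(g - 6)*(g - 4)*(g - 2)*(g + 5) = g^4 - 7*g^3 - 16*g^2 + 172*g - 240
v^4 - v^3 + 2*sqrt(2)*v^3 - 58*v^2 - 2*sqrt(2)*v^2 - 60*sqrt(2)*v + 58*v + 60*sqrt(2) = (v - 1)*(v - 5*sqrt(2))*(v + sqrt(2))*(v + 6*sqrt(2))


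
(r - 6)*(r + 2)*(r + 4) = r^3 - 28*r - 48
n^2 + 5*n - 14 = (n - 2)*(n + 7)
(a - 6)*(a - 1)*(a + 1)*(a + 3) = a^4 - 3*a^3 - 19*a^2 + 3*a + 18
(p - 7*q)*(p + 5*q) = p^2 - 2*p*q - 35*q^2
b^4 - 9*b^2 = b^2*(b - 3)*(b + 3)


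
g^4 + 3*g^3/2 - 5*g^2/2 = g^2*(g - 1)*(g + 5/2)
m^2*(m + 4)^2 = m^4 + 8*m^3 + 16*m^2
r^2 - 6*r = r*(r - 6)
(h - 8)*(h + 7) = h^2 - h - 56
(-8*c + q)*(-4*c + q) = 32*c^2 - 12*c*q + q^2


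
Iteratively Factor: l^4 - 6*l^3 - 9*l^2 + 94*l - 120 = (l - 2)*(l^3 - 4*l^2 - 17*l + 60) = (l - 2)*(l + 4)*(l^2 - 8*l + 15) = (l - 5)*(l - 2)*(l + 4)*(l - 3)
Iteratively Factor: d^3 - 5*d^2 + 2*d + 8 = (d - 4)*(d^2 - d - 2) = (d - 4)*(d - 2)*(d + 1)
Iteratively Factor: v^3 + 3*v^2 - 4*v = (v + 4)*(v^2 - v) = v*(v + 4)*(v - 1)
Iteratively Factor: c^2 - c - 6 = (c + 2)*(c - 3)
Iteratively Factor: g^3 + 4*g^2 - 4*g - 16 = (g + 2)*(g^2 + 2*g - 8) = (g - 2)*(g + 2)*(g + 4)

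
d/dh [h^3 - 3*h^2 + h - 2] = 3*h^2 - 6*h + 1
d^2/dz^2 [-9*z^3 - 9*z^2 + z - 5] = -54*z - 18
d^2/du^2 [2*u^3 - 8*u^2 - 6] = 12*u - 16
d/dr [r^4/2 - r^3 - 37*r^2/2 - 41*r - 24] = 2*r^3 - 3*r^2 - 37*r - 41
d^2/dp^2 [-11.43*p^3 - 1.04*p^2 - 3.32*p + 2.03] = -68.58*p - 2.08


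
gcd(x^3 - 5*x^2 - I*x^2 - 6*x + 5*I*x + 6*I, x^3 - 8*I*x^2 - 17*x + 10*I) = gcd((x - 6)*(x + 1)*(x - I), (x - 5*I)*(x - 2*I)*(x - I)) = x - I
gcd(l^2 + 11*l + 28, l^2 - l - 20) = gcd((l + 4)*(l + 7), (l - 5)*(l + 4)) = l + 4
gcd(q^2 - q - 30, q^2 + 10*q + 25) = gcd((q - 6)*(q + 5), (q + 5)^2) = q + 5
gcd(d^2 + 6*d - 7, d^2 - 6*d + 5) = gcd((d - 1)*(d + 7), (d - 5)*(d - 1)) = d - 1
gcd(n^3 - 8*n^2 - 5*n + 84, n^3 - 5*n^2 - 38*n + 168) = n^2 - 11*n + 28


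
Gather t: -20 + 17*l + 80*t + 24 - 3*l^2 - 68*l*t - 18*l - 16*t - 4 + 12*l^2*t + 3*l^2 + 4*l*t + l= t*(12*l^2 - 64*l + 64)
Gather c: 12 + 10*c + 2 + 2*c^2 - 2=2*c^2 + 10*c + 12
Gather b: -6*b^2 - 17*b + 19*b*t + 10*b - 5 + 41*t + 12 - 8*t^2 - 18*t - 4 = -6*b^2 + b*(19*t - 7) - 8*t^2 + 23*t + 3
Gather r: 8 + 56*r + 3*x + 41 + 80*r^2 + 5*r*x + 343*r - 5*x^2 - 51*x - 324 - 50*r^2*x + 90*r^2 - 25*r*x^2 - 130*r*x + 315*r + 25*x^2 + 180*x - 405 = r^2*(170 - 50*x) + r*(-25*x^2 - 125*x + 714) + 20*x^2 + 132*x - 680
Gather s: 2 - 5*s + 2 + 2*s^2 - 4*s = 2*s^2 - 9*s + 4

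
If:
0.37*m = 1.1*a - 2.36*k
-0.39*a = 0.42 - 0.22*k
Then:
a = -0.11998820754717*m - 1.46108490566038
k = -0.212706367924528*m - 0.681014150943396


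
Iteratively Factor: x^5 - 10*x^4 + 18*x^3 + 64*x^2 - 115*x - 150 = (x - 5)*(x^4 - 5*x^3 - 7*x^2 + 29*x + 30) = (x - 5)*(x + 1)*(x^3 - 6*x^2 - x + 30) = (x - 5)*(x + 1)*(x + 2)*(x^2 - 8*x + 15) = (x - 5)^2*(x + 1)*(x + 2)*(x - 3)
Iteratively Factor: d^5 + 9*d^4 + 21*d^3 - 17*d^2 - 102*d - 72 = (d - 2)*(d^4 + 11*d^3 + 43*d^2 + 69*d + 36) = (d - 2)*(d + 3)*(d^3 + 8*d^2 + 19*d + 12) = (d - 2)*(d + 1)*(d + 3)*(d^2 + 7*d + 12) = (d - 2)*(d + 1)*(d + 3)^2*(d + 4)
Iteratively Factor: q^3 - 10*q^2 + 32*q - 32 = (q - 4)*(q^2 - 6*q + 8) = (q - 4)^2*(q - 2)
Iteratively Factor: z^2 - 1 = (z + 1)*(z - 1)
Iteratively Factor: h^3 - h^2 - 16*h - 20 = (h + 2)*(h^2 - 3*h - 10) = (h - 5)*(h + 2)*(h + 2)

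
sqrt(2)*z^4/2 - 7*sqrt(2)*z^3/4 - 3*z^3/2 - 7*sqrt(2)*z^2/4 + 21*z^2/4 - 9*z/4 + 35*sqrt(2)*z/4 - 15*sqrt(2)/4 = (z - 3)*(z - 1/2)*(z - 5*sqrt(2)/2)*(sqrt(2)*z/2 + 1)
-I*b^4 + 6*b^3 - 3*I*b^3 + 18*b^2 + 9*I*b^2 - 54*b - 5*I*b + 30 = (b - 1)*(b + 5)*(b + 6*I)*(-I*b + I)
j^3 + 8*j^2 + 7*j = j*(j + 1)*(j + 7)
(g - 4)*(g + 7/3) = g^2 - 5*g/3 - 28/3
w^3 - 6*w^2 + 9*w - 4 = (w - 4)*(w - 1)^2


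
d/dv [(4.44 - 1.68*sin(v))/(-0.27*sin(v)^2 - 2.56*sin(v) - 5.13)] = (-0.4536*sin(v)^2 + 2.3976*sin(v) + 19.9848)*cos(v)/(0.0729*sin(v)^4 + 1.3824*sin(v)^3 + 9.3238*sin(v)^2 + 26.2656*sin(v) + 26.3169)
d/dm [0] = 0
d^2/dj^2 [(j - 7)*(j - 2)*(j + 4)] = 6*j - 10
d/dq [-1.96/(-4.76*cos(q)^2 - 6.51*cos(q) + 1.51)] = (18.6592*cos(q) + 12.7596)*sin(q)/(4.76*cos(q)^2 + 6.51*cos(q) - 1.51)^2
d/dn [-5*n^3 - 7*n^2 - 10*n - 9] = -15*n^2 - 14*n - 10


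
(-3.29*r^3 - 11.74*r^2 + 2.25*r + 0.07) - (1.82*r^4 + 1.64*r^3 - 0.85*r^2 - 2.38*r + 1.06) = -1.82*r^4 - 4.93*r^3 - 10.89*r^2 + 4.63*r - 0.99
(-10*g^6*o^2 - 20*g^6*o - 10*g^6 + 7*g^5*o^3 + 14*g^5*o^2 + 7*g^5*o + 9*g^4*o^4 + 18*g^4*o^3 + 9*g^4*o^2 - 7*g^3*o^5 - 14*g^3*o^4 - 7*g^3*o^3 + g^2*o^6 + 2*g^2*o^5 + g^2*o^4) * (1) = -10*g^6*o^2 - 20*g^6*o - 10*g^6 + 7*g^5*o^3 + 14*g^5*o^2 + 7*g^5*o + 9*g^4*o^4 + 18*g^4*o^3 + 9*g^4*o^2 - 7*g^3*o^5 - 14*g^3*o^4 - 7*g^3*o^3 + g^2*o^6 + 2*g^2*o^5 + g^2*o^4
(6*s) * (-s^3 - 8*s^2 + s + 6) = -6*s^4 - 48*s^3 + 6*s^2 + 36*s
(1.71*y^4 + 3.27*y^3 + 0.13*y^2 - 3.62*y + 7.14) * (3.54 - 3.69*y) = -6.3099*y^5 - 6.0129*y^4 + 11.0961*y^3 + 13.818*y^2 - 39.1614*y + 25.2756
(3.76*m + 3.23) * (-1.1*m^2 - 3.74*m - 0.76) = -4.136*m^3 - 17.6154*m^2 - 14.9378*m - 2.4548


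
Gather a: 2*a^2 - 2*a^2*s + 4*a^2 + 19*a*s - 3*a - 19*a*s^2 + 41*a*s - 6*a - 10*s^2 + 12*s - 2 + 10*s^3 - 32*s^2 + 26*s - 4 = a^2*(6 - 2*s) + a*(-19*s^2 + 60*s - 9) + 10*s^3 - 42*s^2 + 38*s - 6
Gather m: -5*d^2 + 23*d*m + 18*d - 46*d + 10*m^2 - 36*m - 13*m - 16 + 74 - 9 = -5*d^2 - 28*d + 10*m^2 + m*(23*d - 49) + 49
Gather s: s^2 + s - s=s^2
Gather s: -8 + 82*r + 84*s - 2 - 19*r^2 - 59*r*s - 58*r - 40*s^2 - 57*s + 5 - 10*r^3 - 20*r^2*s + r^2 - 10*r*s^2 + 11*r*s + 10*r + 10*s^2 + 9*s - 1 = -10*r^3 - 18*r^2 + 34*r + s^2*(-10*r - 30) + s*(-20*r^2 - 48*r + 36) - 6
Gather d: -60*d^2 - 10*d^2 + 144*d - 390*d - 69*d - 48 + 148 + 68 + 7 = -70*d^2 - 315*d + 175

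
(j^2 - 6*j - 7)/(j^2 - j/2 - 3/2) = 2*(j - 7)/(2*j - 3)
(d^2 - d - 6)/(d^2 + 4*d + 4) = (d - 3)/(d + 2)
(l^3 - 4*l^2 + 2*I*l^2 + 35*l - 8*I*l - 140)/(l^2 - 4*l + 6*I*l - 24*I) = (l^2 + 2*I*l + 35)/(l + 6*I)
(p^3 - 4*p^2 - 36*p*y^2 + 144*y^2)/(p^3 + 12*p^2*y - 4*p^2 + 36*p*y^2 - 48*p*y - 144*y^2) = (p - 6*y)/(p + 6*y)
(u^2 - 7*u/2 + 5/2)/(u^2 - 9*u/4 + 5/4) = 2*(2*u - 5)/(4*u - 5)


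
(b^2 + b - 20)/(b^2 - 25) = (b - 4)/(b - 5)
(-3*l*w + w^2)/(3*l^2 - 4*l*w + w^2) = w/(-l + w)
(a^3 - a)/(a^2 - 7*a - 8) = a*(a - 1)/(a - 8)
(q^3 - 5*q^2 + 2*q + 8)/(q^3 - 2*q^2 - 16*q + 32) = (q + 1)/(q + 4)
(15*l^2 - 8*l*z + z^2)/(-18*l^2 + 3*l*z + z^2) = (-5*l + z)/(6*l + z)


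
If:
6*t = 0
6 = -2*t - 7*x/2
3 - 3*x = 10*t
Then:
No Solution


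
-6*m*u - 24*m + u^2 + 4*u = (-6*m + u)*(u + 4)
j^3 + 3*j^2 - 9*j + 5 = (j - 1)^2*(j + 5)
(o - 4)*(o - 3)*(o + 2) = o^3 - 5*o^2 - 2*o + 24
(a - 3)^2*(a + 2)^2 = a^4 - 2*a^3 - 11*a^2 + 12*a + 36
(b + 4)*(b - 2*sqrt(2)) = b^2 - 2*sqrt(2)*b + 4*b - 8*sqrt(2)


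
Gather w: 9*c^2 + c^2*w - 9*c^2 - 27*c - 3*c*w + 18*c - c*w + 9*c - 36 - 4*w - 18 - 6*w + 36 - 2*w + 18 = w*(c^2 - 4*c - 12)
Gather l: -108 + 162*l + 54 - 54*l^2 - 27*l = -54*l^2 + 135*l - 54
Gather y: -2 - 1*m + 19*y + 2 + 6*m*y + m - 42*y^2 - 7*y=-42*y^2 + y*(6*m + 12)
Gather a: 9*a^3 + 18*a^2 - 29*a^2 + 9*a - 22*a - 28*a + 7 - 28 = 9*a^3 - 11*a^2 - 41*a - 21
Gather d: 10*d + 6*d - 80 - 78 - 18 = 16*d - 176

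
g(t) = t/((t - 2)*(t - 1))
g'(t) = -t/((t - 2)*(t - 1)^2) - t/((t - 2)^2*(t - 1)) + 1/((t - 2)*(t - 1)) = (2 - t^2)/(t^4 - 6*t^3 + 13*t^2 - 12*t + 4)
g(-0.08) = -0.04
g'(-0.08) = 0.40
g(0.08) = 0.05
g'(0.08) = 0.64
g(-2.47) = -0.16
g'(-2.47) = -0.02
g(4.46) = 0.52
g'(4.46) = -0.25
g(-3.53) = -0.14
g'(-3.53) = -0.02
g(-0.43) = -0.12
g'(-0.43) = 0.15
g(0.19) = 0.13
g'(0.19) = 0.91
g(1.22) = -7.11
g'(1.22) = 17.37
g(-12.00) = -0.07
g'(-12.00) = 0.00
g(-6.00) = -0.11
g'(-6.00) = -0.01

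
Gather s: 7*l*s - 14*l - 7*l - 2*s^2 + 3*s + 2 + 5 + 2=-21*l - 2*s^2 + s*(7*l + 3) + 9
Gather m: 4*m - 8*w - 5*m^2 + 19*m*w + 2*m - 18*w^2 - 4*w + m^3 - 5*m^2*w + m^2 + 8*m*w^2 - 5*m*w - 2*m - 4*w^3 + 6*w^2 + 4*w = m^3 + m^2*(-5*w - 4) + m*(8*w^2 + 14*w + 4) - 4*w^3 - 12*w^2 - 8*w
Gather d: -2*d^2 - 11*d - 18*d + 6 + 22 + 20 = -2*d^2 - 29*d + 48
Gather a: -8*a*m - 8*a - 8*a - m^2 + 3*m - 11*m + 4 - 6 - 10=a*(-8*m - 16) - m^2 - 8*m - 12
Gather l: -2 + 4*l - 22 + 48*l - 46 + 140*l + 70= 192*l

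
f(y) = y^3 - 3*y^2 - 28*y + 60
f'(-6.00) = 116.00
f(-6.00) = -96.00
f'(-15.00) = 737.00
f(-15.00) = -3570.00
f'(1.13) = -30.95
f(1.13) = 25.97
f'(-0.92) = -19.94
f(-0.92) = 82.44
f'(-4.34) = 54.55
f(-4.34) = 43.27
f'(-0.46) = -24.61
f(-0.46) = 72.15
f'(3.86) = -6.46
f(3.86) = -35.27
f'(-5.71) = 104.07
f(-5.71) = -64.10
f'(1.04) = -31.00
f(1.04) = 28.76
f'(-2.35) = 2.67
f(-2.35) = 96.25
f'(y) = 3*y^2 - 6*y - 28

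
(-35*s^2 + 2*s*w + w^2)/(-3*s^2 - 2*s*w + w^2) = (35*s^2 - 2*s*w - w^2)/(3*s^2 + 2*s*w - w^2)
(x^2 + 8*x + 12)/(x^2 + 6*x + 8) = (x + 6)/(x + 4)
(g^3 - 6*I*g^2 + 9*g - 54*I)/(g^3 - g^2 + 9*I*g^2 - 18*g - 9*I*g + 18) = (g^2 - 9*I*g - 18)/(g^2 + g*(-1 + 6*I) - 6*I)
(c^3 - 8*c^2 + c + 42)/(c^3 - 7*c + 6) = (c^3 - 8*c^2 + c + 42)/(c^3 - 7*c + 6)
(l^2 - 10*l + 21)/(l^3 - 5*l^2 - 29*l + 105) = 1/(l + 5)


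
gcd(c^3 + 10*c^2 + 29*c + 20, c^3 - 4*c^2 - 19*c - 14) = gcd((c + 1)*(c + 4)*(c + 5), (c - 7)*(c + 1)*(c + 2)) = c + 1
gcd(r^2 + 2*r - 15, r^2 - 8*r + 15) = r - 3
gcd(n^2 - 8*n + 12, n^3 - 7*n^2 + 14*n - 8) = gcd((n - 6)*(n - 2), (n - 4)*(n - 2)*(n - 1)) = n - 2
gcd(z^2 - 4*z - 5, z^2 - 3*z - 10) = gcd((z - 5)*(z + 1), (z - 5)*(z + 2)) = z - 5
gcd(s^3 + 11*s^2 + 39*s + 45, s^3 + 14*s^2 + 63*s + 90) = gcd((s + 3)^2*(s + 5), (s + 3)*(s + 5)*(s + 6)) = s^2 + 8*s + 15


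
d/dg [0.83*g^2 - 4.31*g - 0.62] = 1.66*g - 4.31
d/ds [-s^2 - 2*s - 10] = -2*s - 2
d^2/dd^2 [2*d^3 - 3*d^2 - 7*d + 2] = 12*d - 6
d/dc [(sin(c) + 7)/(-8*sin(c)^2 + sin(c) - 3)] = (8*sin(c)^2 + 112*sin(c) - 10)*cos(c)/(8*sin(c)^2 - sin(c) + 3)^2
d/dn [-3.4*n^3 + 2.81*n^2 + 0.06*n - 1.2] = -10.2*n^2 + 5.62*n + 0.06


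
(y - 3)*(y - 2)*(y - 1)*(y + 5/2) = y^4 - 7*y^3/2 - 4*y^2 + 43*y/2 - 15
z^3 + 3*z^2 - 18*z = z*(z - 3)*(z + 6)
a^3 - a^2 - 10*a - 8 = (a - 4)*(a + 1)*(a + 2)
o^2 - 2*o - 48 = (o - 8)*(o + 6)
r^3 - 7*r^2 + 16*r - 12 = (r - 3)*(r - 2)^2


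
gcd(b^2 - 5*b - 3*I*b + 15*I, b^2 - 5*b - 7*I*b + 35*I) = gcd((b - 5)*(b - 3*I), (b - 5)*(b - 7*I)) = b - 5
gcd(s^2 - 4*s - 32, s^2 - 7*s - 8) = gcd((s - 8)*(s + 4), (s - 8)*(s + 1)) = s - 8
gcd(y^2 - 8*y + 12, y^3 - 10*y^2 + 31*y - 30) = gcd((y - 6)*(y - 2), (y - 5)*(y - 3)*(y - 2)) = y - 2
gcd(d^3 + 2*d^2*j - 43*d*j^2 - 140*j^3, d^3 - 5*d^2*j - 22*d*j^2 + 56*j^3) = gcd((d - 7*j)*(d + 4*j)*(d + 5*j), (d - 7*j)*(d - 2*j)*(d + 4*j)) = d^2 - 3*d*j - 28*j^2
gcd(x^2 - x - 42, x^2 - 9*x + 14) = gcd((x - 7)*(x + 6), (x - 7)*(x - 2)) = x - 7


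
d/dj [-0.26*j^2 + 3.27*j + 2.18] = 3.27 - 0.52*j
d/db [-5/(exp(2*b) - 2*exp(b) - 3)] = 10*(exp(b) - 1)*exp(b)/(-exp(2*b) + 2*exp(b) + 3)^2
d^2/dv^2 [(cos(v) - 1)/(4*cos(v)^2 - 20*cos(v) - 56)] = (9*sin(v)^4*cos(v) + sin(v)^4 + 143*sin(v)^2 + 897*cos(v)/4 + 105*cos(3*v)/4 - cos(5*v)/2 + 74)/(4*(sin(v)^2 + 5*cos(v) + 13)^3)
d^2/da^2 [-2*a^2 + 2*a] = -4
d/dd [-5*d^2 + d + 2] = 1 - 10*d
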